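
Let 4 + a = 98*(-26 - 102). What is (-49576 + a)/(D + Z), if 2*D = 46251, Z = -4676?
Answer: -124248/36899 ≈ -3.3672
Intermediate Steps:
D = 46251/2 (D = (½)*46251 = 46251/2 ≈ 23126.)
a = -12548 (a = -4 + 98*(-26 - 102) = -4 + 98*(-128) = -4 - 12544 = -12548)
(-49576 + a)/(D + Z) = (-49576 - 12548)/(46251/2 - 4676) = -62124/36899/2 = -62124*2/36899 = -124248/36899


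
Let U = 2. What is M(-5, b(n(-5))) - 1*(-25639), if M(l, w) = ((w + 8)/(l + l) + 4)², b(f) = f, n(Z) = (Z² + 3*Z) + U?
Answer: 25643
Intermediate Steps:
n(Z) = 2 + Z² + 3*Z (n(Z) = (Z² + 3*Z) + 2 = 2 + Z² + 3*Z)
M(l, w) = (4 + (8 + w)/(2*l))² (M(l, w) = ((8 + w)/((2*l)) + 4)² = ((8 + w)*(1/(2*l)) + 4)² = ((8 + w)/(2*l) + 4)² = (4 + (8 + w)/(2*l))²)
M(-5, b(n(-5))) - 1*(-25639) = (¼)*(8 + (2 + (-5)² + 3*(-5)) + 8*(-5))²/(-5)² - 1*(-25639) = (¼)*(1/25)*(8 + (2 + 25 - 15) - 40)² + 25639 = (¼)*(1/25)*(8 + 12 - 40)² + 25639 = (¼)*(1/25)*(-20)² + 25639 = (¼)*(1/25)*400 + 25639 = 4 + 25639 = 25643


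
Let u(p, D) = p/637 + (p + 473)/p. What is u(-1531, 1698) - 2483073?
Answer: -2421611164046/975247 ≈ -2.4831e+6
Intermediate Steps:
u(p, D) = p/637 + (473 + p)/p (u(p, D) = p*(1/637) + (473 + p)/p = p/637 + (473 + p)/p)
u(-1531, 1698) - 2483073 = (1 + 473/(-1531) + (1/637)*(-1531)) - 2483073 = (1 + 473*(-1/1531) - 1531/637) - 2483073 = (1 - 473/1531 - 1531/637) - 2483073 = -1670015/975247 - 2483073 = -2421611164046/975247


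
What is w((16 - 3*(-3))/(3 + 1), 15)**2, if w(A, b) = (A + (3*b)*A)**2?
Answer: 109312890625/16 ≈ 6.8321e+9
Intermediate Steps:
w(A, b) = (A + 3*A*b)**2
w((16 - 3*(-3))/(3 + 1), 15)**2 = (((16 - 3*(-3))/(3 + 1))**2*(1 + 3*15)**2)**2 = (((16 + 9)/4)**2*(1 + 45)**2)**2 = ((25*(1/4))**2*46**2)**2 = ((25/4)**2*2116)**2 = ((625/16)*2116)**2 = (330625/4)**2 = 109312890625/16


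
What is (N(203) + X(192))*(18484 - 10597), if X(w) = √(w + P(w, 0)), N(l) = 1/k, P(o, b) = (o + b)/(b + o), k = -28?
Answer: -7887/28 + 7887*√193 ≈ 1.0929e+5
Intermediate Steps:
P(o, b) = 1 (P(o, b) = (b + o)/(b + o) = 1)
N(l) = -1/28 (N(l) = 1/(-28) = -1/28)
X(w) = √(1 + w) (X(w) = √(w + 1) = √(1 + w))
(N(203) + X(192))*(18484 - 10597) = (-1/28 + √(1 + 192))*(18484 - 10597) = (-1/28 + √193)*7887 = -7887/28 + 7887*√193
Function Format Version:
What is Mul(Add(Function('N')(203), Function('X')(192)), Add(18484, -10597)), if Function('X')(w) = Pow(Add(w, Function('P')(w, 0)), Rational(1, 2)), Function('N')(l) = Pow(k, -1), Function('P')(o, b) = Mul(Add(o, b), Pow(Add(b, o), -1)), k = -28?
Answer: Add(Rational(-7887, 28), Mul(7887, Pow(193, Rational(1, 2)))) ≈ 1.0929e+5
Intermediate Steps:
Function('P')(o, b) = 1 (Function('P')(o, b) = Mul(Add(b, o), Pow(Add(b, o), -1)) = 1)
Function('N')(l) = Rational(-1, 28) (Function('N')(l) = Pow(-28, -1) = Rational(-1, 28))
Function('X')(w) = Pow(Add(1, w), Rational(1, 2)) (Function('X')(w) = Pow(Add(w, 1), Rational(1, 2)) = Pow(Add(1, w), Rational(1, 2)))
Mul(Add(Function('N')(203), Function('X')(192)), Add(18484, -10597)) = Mul(Add(Rational(-1, 28), Pow(Add(1, 192), Rational(1, 2))), Add(18484, -10597)) = Mul(Add(Rational(-1, 28), Pow(193, Rational(1, 2))), 7887) = Add(Rational(-7887, 28), Mul(7887, Pow(193, Rational(1, 2))))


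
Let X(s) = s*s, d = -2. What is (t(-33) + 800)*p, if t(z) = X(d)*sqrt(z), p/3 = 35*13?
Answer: 1092000 + 5460*I*sqrt(33) ≈ 1.092e+6 + 31365.0*I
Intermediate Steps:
X(s) = s**2
p = 1365 (p = 3*(35*13) = 3*455 = 1365)
t(z) = 4*sqrt(z) (t(z) = (-2)**2*sqrt(z) = 4*sqrt(z))
(t(-33) + 800)*p = (4*sqrt(-33) + 800)*1365 = (4*(I*sqrt(33)) + 800)*1365 = (4*I*sqrt(33) + 800)*1365 = (800 + 4*I*sqrt(33))*1365 = 1092000 + 5460*I*sqrt(33)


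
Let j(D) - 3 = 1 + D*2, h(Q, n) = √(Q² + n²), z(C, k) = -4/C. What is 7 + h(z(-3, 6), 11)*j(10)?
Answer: 7 + 8*√1105 ≈ 272.93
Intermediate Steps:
j(D) = 4 + 2*D (j(D) = 3 + (1 + D*2) = 3 + (1 + 2*D) = 4 + 2*D)
7 + h(z(-3, 6), 11)*j(10) = 7 + √((-4/(-3))² + 11²)*(4 + 2*10) = 7 + √((-4*(-⅓))² + 121)*(4 + 20) = 7 + √((4/3)² + 121)*24 = 7 + √(16/9 + 121)*24 = 7 + √(1105/9)*24 = 7 + (√1105/3)*24 = 7 + 8*√1105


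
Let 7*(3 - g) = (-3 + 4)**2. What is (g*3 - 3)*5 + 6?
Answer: 237/7 ≈ 33.857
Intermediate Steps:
g = 20/7 (g = 3 - (-3 + 4)**2/7 = 3 - 1/7*1**2 = 3 - 1/7*1 = 3 - 1/7 = 20/7 ≈ 2.8571)
(g*3 - 3)*5 + 6 = ((20/7)*3 - 3)*5 + 6 = (60/7 - 3)*5 + 6 = (39/7)*5 + 6 = 195/7 + 6 = 237/7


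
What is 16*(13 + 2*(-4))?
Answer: 80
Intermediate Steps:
16*(13 + 2*(-4)) = 16*(13 - 8) = 16*5 = 80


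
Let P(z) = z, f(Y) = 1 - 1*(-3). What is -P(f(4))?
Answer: -4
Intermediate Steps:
f(Y) = 4 (f(Y) = 1 + 3 = 4)
-P(f(4)) = -1*4 = -4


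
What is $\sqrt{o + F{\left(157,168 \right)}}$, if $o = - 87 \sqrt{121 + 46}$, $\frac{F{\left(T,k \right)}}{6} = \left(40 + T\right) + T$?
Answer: $\sqrt{2124 - 87 \sqrt{167}} \approx 31.618$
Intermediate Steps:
$F{\left(T,k \right)} = 240 + 12 T$ ($F{\left(T,k \right)} = 6 \left(\left(40 + T\right) + T\right) = 6 \left(40 + 2 T\right) = 240 + 12 T$)
$o = - 87 \sqrt{167} \approx -1124.3$
$\sqrt{o + F{\left(157,168 \right)}} = \sqrt{- 87 \sqrt{167} + \left(240 + 12 \cdot 157\right)} = \sqrt{- 87 \sqrt{167} + \left(240 + 1884\right)} = \sqrt{- 87 \sqrt{167} + 2124} = \sqrt{2124 - 87 \sqrt{167}}$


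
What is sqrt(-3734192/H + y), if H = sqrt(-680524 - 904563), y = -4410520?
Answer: 2*sqrt(-56537933763745030 + 30199077524*I*sqrt(1585087))/226441 ≈ 0.70615 + 2100.1*I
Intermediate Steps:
H = I*sqrt(1585087) (H = sqrt(-1585087) = I*sqrt(1585087) ≈ 1259.0*I)
sqrt(-3734192/H + y) = sqrt(-3734192*(-I*sqrt(1585087)/1585087) - 4410520) = sqrt(-(-533456)*I*sqrt(1585087)/226441 - 4410520) = sqrt(533456*I*sqrt(1585087)/226441 - 4410520) = sqrt(-4410520 + 533456*I*sqrt(1585087)/226441)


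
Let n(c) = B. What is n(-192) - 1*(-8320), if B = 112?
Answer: 8432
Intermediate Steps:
n(c) = 112
n(-192) - 1*(-8320) = 112 - 1*(-8320) = 112 + 8320 = 8432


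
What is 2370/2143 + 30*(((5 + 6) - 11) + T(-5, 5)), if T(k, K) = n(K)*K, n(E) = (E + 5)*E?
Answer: 16074870/2143 ≈ 7501.1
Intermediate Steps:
n(E) = E*(5 + E) (n(E) = (5 + E)*E = E*(5 + E))
T(k, K) = K²*(5 + K) (T(k, K) = (K*(5 + K))*K = K²*(5 + K))
2370/2143 + 30*(((5 + 6) - 11) + T(-5, 5)) = 2370/2143 + 30*(((5 + 6) - 11) + 5²*(5 + 5)) = 2370*(1/2143) + 30*((11 - 11) + 25*10) = 2370/2143 + 30*(0 + 250) = 2370/2143 + 30*250 = 2370/2143 + 7500 = 16074870/2143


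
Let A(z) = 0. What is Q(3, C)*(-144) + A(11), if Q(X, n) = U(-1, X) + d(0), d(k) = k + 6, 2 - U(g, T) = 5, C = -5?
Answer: -432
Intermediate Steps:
U(g, T) = -3 (U(g, T) = 2 - 1*5 = 2 - 5 = -3)
d(k) = 6 + k
Q(X, n) = 3 (Q(X, n) = -3 + (6 + 0) = -3 + 6 = 3)
Q(3, C)*(-144) + A(11) = 3*(-144) + 0 = -432 + 0 = -432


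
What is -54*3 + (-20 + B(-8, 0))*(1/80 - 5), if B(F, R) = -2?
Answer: -2091/40 ≈ -52.275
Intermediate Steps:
-54*3 + (-20 + B(-8, 0))*(1/80 - 5) = -54*3 + (-20 - 2)*(1/80 - 5) = -162 - 22*(1/80 - 5) = -162 - 22*(-399/80) = -162 + 4389/40 = -2091/40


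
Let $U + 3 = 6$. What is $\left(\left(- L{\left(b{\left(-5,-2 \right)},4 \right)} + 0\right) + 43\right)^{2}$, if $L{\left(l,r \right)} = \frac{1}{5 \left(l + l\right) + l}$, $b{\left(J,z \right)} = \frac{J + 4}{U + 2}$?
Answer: $\frac{228484}{121} \approx 1888.3$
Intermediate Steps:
$U = 3$ ($U = -3 + 6 = 3$)
$b{\left(J,z \right)} = \frac{4}{5} + \frac{J}{5}$ ($b{\left(J,z \right)} = \frac{J + 4}{3 + 2} = \frac{4 + J}{5} = \left(4 + J\right) \frac{1}{5} = \frac{4}{5} + \frac{J}{5}$)
$L{\left(l,r \right)} = \frac{1}{11 l}$ ($L{\left(l,r \right)} = \frac{1}{5 \cdot 2 l + l} = \frac{1}{10 l + l} = \frac{1}{11 l}$)
$\left(\left(- L{\left(b{\left(-5,-2 \right)},4 \right)} + 0\right) + 43\right)^{2} = \left(\left(- \frac{1}{11 \left(\frac{4}{5} + \frac{1}{5} \left(-5\right)\right)} + 0\right) + 43\right)^{2} = \left(\left(- \frac{1}{11 \left(\frac{4}{5} - 1\right)} + 0\right) + 43\right)^{2} = \left(\left(- \frac{1}{11 \left(- \frac{1}{5}\right)} + 0\right) + 43\right)^{2} = \left(\left(- \frac{-5}{11} + 0\right) + 43\right)^{2} = \left(\left(\left(-1\right) \left(- \frac{5}{11}\right) + 0\right) + 43\right)^{2} = \left(\left(\frac{5}{11} + 0\right) + 43\right)^{2} = \left(\frac{5}{11} + 43\right)^{2} = \left(\frac{478}{11}\right)^{2} = \frac{228484}{121}$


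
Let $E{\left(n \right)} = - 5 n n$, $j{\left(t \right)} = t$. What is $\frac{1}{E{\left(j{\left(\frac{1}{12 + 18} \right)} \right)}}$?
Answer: $-180$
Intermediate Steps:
$E{\left(n \right)} = - 5 n^{2}$
$\frac{1}{E{\left(j{\left(\frac{1}{12 + 18} \right)} \right)}} = \frac{1}{\left(-5\right) \left(\frac{1}{12 + 18}\right)^{2}} = \frac{1}{\left(-5\right) \left(\frac{1}{30}\right)^{2}} = \frac{1}{\left(-5\right) \frac{1}{900}} = \frac{1}{- \frac{1}{180}} = -180$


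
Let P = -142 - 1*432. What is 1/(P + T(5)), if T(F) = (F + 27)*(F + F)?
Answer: -1/254 ≈ -0.0039370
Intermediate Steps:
P = -574 (P = -142 - 432 = -574)
T(F) = 2*F*(27 + F) (T(F) = (27 + F)*(2*F) = 2*F*(27 + F))
1/(P + T(5)) = 1/(-574 + 2*5*(27 + 5)) = 1/(-574 + 2*5*32) = 1/(-574 + 320) = 1/(-254) = -1/254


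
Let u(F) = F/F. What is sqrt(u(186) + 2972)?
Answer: sqrt(2973) ≈ 54.525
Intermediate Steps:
u(F) = 1
sqrt(u(186) + 2972) = sqrt(1 + 2972) = sqrt(2973)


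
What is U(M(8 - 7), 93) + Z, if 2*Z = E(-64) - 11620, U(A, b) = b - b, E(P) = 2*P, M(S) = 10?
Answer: -5874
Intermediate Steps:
U(A, b) = 0
Z = -5874 (Z = (2*(-64) - 11620)/2 = (-128 - 11620)/2 = (1/2)*(-11748) = -5874)
U(M(8 - 7), 93) + Z = 0 - 5874 = -5874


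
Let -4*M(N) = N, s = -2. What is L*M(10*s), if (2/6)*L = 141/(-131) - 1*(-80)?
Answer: 155085/131 ≈ 1183.9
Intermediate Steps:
M(N) = -N/4
L = 31017/131 (L = 3*(141/(-131) - 1*(-80)) = 3*(141*(-1/131) + 80) = 3*(-141/131 + 80) = 3*(10339/131) = 31017/131 ≈ 236.77)
L*M(10*s) = 31017*(-5*(-2)/2)/131 = 31017*(-¼*(-20))/131 = (31017/131)*5 = 155085/131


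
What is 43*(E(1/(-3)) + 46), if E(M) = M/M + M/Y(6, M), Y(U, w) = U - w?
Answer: 38356/19 ≈ 2018.7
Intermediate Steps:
E(M) = 1 + M/(6 - M) (E(M) = M/M + M/(6 - M) = 1 + M/(6 - M))
43*(E(1/(-3)) + 46) = 43*(-6/(-6 + 1/(-3)) + 46) = 43*(-6/(-6 - ⅓) + 46) = 43*(-6/(-19/3) + 46) = 43*(-6*(-3/19) + 46) = 43*(18/19 + 46) = 43*(892/19) = 38356/19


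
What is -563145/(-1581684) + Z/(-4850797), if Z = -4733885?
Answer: 3406404079635/2557476000716 ≈ 1.3319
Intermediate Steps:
-563145/(-1581684) + Z/(-4850797) = -563145/(-1581684) - 4733885/(-4850797) = -563145*(-1/1581684) - 4733885*(-1/4850797) = 187715/527228 + 4733885/4850797 = 3406404079635/2557476000716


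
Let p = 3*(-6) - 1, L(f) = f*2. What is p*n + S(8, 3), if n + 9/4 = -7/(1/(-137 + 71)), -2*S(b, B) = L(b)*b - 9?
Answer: -35179/4 ≈ -8794.8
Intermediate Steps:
L(f) = 2*f
S(b, B) = 9/2 - b**2 (S(b, B) = -((2*b)*b - 9)/2 = -(2*b**2 - 9)/2 = -(-9 + 2*b**2)/2 = 9/2 - b**2)
p = -19 (p = -18 - 1 = -19)
n = 1839/4 (n = -9/4 - 7/(1/(-137 + 71)) = -9/4 - 7/(1/(-66)) = -9/4 - 7/(-1/66) = -9/4 - 7*(-66) = -9/4 + 462 = 1839/4 ≈ 459.75)
p*n + S(8, 3) = -19*1839/4 + (9/2 - 1*8**2) = -34941/4 + (9/2 - 1*64) = -34941/4 + (9/2 - 64) = -34941/4 - 119/2 = -35179/4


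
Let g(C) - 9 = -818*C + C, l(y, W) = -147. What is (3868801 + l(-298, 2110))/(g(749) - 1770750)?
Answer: -1934327/1191337 ≈ -1.6237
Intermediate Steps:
g(C) = 9 - 817*C (g(C) = 9 + (-818*C + C) = 9 - 817*C)
(3868801 + l(-298, 2110))/(g(749) - 1770750) = (3868801 - 147)/((9 - 817*749) - 1770750) = 3868654/((9 - 611933) - 1770750) = 3868654/(-611924 - 1770750) = 3868654/(-2382674) = 3868654*(-1/2382674) = -1934327/1191337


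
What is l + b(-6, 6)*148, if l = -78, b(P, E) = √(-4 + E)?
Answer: -78 + 148*√2 ≈ 131.30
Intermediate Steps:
l + b(-6, 6)*148 = -78 + √(-4 + 6)*148 = -78 + √2*148 = -78 + 148*√2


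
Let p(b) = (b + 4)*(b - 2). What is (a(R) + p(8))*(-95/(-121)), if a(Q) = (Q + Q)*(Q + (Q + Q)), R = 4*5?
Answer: 234840/121 ≈ 1940.8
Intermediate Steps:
R = 20
p(b) = (-2 + b)*(4 + b) (p(b) = (4 + b)*(-2 + b) = (-2 + b)*(4 + b))
a(Q) = 6*Q² (a(Q) = (2*Q)*(Q + 2*Q) = (2*Q)*(3*Q) = 6*Q²)
(a(R) + p(8))*(-95/(-121)) = (6*20² + (-8 + 8² + 2*8))*(-95/(-121)) = (6*400 + (-8 + 64 + 16))*(-95*(-1/121)) = (2400 + 72)*(95/121) = 2472*(95/121) = 234840/121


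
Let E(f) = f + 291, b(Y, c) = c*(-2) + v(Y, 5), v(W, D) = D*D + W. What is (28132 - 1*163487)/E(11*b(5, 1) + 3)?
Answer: -135355/602 ≈ -224.84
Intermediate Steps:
v(W, D) = W + D² (v(W, D) = D² + W = W + D²)
b(Y, c) = 25 + Y - 2*c (b(Y, c) = c*(-2) + (Y + 5²) = -2*c + (Y + 25) = -2*c + (25 + Y) = 25 + Y - 2*c)
E(f) = 291 + f
(28132 - 1*163487)/E(11*b(5, 1) + 3) = (28132 - 1*163487)/(291 + (11*(25 + 5 - 2*1) + 3)) = (28132 - 163487)/(291 + (11*(25 + 5 - 2) + 3)) = -135355/(291 + (11*28 + 3)) = -135355/(291 + (308 + 3)) = -135355/(291 + 311) = -135355/602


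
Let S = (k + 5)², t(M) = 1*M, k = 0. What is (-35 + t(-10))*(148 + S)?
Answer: -7785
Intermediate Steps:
t(M) = M
S = 25 (S = (0 + 5)² = 5² = 25)
(-35 + t(-10))*(148 + S) = (-35 - 10)*(148 + 25) = -45*173 = -7785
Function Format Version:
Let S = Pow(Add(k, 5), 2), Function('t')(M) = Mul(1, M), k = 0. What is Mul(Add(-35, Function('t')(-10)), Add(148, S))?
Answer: -7785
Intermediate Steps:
Function('t')(M) = M
S = 25 (S = Pow(Add(0, 5), 2) = Pow(5, 2) = 25)
Mul(Add(-35, Function('t')(-10)), Add(148, S)) = Mul(Add(-35, -10), Add(148, 25)) = Mul(-45, 173) = -7785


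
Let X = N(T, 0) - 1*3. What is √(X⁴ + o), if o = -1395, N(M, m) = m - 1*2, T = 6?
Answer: I*√770 ≈ 27.749*I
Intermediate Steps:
N(M, m) = -2 + m (N(M, m) = m - 2 = -2 + m)
X = -5 (X = (-2 + 0) - 1*3 = -2 - 3 = -5)
√(X⁴ + o) = √((-5)⁴ - 1395) = √(625 - 1395) = √(-770) = I*√770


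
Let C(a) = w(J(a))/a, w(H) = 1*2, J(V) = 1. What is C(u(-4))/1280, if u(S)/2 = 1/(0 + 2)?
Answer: 1/640 ≈ 0.0015625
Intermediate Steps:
w(H) = 2
u(S) = 1 (u(S) = 2/(0 + 2) = 2/2 = 2*(½) = 1)
C(a) = 2/a
C(u(-4))/1280 = (2/1)/1280 = (2*1)*(1/1280) = 2*(1/1280) = 1/640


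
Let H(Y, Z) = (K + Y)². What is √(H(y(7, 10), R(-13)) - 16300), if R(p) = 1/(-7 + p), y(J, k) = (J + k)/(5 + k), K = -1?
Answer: 2*I*√916874/15 ≈ 127.67*I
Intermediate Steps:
y(J, k) = (J + k)/(5 + k)
H(Y, Z) = (-1 + Y)²
√(H(y(7, 10), R(-13)) - 16300) = √((-1 + (7 + 10)/(5 + 10))² - 16300) = √((-1 + 17/15)² - 16300) = √((2/15)² - 16300) = √(4/225 - 16300) = √(-3667496/225) = 2*I*√916874/15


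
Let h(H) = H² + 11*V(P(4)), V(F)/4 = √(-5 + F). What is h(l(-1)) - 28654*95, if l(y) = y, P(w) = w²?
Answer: -2722129 + 44*√11 ≈ -2.7220e+6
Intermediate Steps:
V(F) = 4*√(-5 + F)
h(H) = H² + 44*√11 (h(H) = H² + 11*(4*√(-5 + 4²)) = H² + 11*(4*√(-5 + 16)) = H² + 11*(4*√11) = H² + 44*√11)
h(l(-1)) - 28654*95 = ((-1)² + 44*√11) - 28654*95 = (1 + 44*√11) - 2722130 = -2722129 + 44*√11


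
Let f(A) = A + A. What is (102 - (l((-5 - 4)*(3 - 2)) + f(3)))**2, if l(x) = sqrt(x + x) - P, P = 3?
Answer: 9783 - 594*I*sqrt(2) ≈ 9783.0 - 840.04*I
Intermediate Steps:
f(A) = 2*A
l(x) = -3 + sqrt(2)*sqrt(x) (l(x) = sqrt(x + x) - 1*3 = sqrt(2*x) - 3 = sqrt(2)*sqrt(x) - 3 = -3 + sqrt(2)*sqrt(x))
(102 - (l((-5 - 4)*(3 - 2)) + f(3)))**2 = (102 - ((-3 + sqrt(2)*sqrt((-5 - 4)*(3 - 2))) + 2*3))**2 = (102 - ((-3 + sqrt(2)*sqrt(-9*1)) + 6))**2 = (102 - ((-3 + sqrt(2)*sqrt(-9)) + 6))**2 = (102 - ((-3 + sqrt(2)*(3*I)) + 6))**2 = (102 - ((-3 + 3*I*sqrt(2)) + 6))**2 = (102 - (3 + 3*I*sqrt(2)))**2 = (102 + (-3 - 3*I*sqrt(2)))**2 = (99 - 3*I*sqrt(2))**2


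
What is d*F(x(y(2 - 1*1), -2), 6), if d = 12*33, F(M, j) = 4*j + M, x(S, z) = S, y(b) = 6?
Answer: 11880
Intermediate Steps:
F(M, j) = M + 4*j
d = 396
d*F(x(y(2 - 1*1), -2), 6) = 396*(6 + 4*6) = 396*(6 + 24) = 396*30 = 11880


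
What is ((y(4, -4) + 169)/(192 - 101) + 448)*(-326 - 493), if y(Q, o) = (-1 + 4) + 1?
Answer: -368469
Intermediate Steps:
y(Q, o) = 4 (y(Q, o) = 3 + 1 = 4)
((y(4, -4) + 169)/(192 - 101) + 448)*(-326 - 493) = ((4 + 169)/(192 - 101) + 448)*(-326 - 493) = (173/91 + 448)*(-819) = (40941/91)*(-819) = -368469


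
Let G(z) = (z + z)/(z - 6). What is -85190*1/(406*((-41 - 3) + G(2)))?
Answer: 1217/261 ≈ 4.6628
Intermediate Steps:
G(z) = 2*z/(-6 + z) (G(z) = (2*z)/(-6 + z) = 2*z/(-6 + z))
-85190*1/(406*((-41 - 3) + G(2))) = -85190*1/(406*((-41 - 3) + 2*2/(-6 + 2))) = -85190*1/(406*(-44 + 2*2/(-4))) = -85190*1/(406*(-44 + 2*2*(-1/4))) = -85190*1/(406*(-44 - 1)) = -85190/((-45*406)) = -85190/(-18270) = -85190*(-1/18270) = 1217/261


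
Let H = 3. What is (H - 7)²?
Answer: 16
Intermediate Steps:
(H - 7)² = (3 - 7)² = (-4)² = 16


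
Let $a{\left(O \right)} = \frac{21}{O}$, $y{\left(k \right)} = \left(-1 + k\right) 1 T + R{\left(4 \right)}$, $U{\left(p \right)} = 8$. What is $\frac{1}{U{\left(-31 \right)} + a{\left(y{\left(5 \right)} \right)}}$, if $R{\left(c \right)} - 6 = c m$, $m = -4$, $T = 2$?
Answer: $- \frac{2}{5} \approx -0.4$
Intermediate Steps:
$R{\left(c \right)} = 6 - 4 c$ ($R{\left(c \right)} = 6 + c \left(-4\right) = 6 - 4 c$)
$y{\left(k \right)} = -12 + 2 k$ ($y{\left(k \right)} = \left(-1 + k\right) 1 \cdot 2 + \left(6 - 16\right) = \left(-1 + k\right) 2 + \left(6 - 16\right) = \left(-2 + 2 k\right) - 10 = -12 + 2 k$)
$\frac{1}{U{\left(-31 \right)} + a{\left(y{\left(5 \right)} \right)}} = \frac{1}{8 + \frac{21}{-12 + 2 \cdot 5}} = \frac{1}{8 + \frac{21}{-12 + 10}} = \frac{1}{8 + \frac{21}{-2}} = \frac{1}{8 + 21 \left(- \frac{1}{2}\right)} = \frac{1}{8 - \frac{21}{2}} = \frac{1}{- \frac{5}{2}} = - \frac{2}{5}$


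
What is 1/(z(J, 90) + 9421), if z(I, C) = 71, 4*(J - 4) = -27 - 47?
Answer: 1/9492 ≈ 0.00010535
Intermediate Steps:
J = -29/2 (J = 4 + (-27 - 47)/4 = 4 + (1/4)*(-74) = 4 - 37/2 = -29/2 ≈ -14.500)
1/(z(J, 90) + 9421) = 1/(71 + 9421) = 1/9492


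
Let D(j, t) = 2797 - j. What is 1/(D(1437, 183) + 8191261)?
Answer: 1/8192621 ≈ 1.2206e-7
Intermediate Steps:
1/(D(1437, 183) + 8191261) = 1/((2797 - 1*1437) + 8191261) = 1/((2797 - 1437) + 8191261) = 1/(1360 + 8191261) = 1/8192621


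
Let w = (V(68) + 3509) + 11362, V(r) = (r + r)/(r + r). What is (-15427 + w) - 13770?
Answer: -14325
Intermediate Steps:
V(r) = 1 (V(r) = (2*r)/((2*r)) = (2*r)*(1/(2*r)) = 1)
w = 14872 (w = (1 + 3509) + 11362 = 3510 + 11362 = 14872)
(-15427 + w) - 13770 = (-15427 + 14872) - 13770 = -555 - 13770 = -14325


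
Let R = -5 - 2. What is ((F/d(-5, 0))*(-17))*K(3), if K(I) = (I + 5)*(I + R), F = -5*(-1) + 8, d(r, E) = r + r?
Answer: -3536/5 ≈ -707.20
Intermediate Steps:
R = -7
d(r, E) = 2*r
F = 13 (F = 5 + 8 = 13)
K(I) = (-7 + I)*(5 + I) (K(I) = (I + 5)*(I - 7) = (5 + I)*(-7 + I) = (-7 + I)*(5 + I))
((F/d(-5, 0))*(-17))*K(3) = ((13/((2*(-5))))*(-17))*(-35 + 3² - 2*3) = ((13/(-10))*(-17))*(-35 + 9 - 6) = ((13*(-⅒))*(-17))*(-32) = -13/10*(-17)*(-32) = (221/10)*(-32) = -3536/5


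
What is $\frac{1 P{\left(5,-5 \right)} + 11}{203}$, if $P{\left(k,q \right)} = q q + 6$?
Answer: $\frac{6}{29} \approx 0.2069$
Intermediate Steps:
$P{\left(k,q \right)} = 6 + q^{2}$ ($P{\left(k,q \right)} = q^{2} + 6 = 6 + q^{2}$)
$\frac{1 P{\left(5,-5 \right)} + 11}{203} = \frac{1 \left(6 + \left(-5\right)^{2}\right) + 11}{203} = \left(1 \left(6 + 25\right) + 11\right) \frac{1}{203} = \left(1 \cdot 31 + 11\right) \frac{1}{203} = \left(31 + 11\right) \frac{1}{203} = 42 \cdot \frac{1}{203} = \frac{6}{29}$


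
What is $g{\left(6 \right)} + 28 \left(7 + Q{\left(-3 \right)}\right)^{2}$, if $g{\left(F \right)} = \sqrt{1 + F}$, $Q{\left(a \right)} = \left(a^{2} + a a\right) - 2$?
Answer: $14812 + \sqrt{7} \approx 14815.0$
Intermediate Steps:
$Q{\left(a \right)} = -2 + 2 a^{2}$ ($Q{\left(a \right)} = \left(a^{2} + a^{2}\right) - 2 = 2 a^{2} - 2 = -2 + 2 a^{2}$)
$g{\left(6 \right)} + 28 \left(7 + Q{\left(-3 \right)}\right)^{2} = \sqrt{1 + 6} + 28 \left(7 - \left(2 - 2 \left(-3\right)^{2}\right)\right)^{2} = \sqrt{7} + 28 \left(7 + \left(-2 + 2 \cdot 9\right)\right)^{2} = \sqrt{7} + 28 \left(7 + \left(-2 + 18\right)\right)^{2} = \sqrt{7} + 28 \left(7 + 16\right)^{2} = \sqrt{7} + 28 \cdot 23^{2} = \sqrt{7} + 28 \cdot 529 = \sqrt{7} + 14812 = 14812 + \sqrt{7}$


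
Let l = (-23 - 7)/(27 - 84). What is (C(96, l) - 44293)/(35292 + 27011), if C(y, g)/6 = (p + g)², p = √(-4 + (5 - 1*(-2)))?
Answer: -15982675/22491383 + 120*√3/1183757 ≈ -0.71044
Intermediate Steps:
l = 10/19 (l = -30/(-57) = -30*(-1/57) = 10/19 ≈ 0.52632)
p = √3 (p = √(-4 + (5 + 2)) = √(-4 + 7) = √3 ≈ 1.7320)
C(y, g) = 6*(g + √3)² (C(y, g) = 6*(√3 + g)² = 6*(g + √3)²)
(C(96, l) - 44293)/(35292 + 27011) = (6*(10/19 + √3)² - 44293)/(35292 + 27011) = (-44293 + 6*(10/19 + √3)²)/62303 = (-44293 + 6*(10/19 + √3)²)*(1/62303) = -44293/62303 + 6*(10/19 + √3)²/62303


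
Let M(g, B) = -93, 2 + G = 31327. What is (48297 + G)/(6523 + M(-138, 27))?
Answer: 39811/3215 ≈ 12.383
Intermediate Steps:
G = 31325 (G = -2 + 31327 = 31325)
(48297 + G)/(6523 + M(-138, 27)) = (48297 + 31325)/(6523 - 93) = 79622/6430 = 79622*(1/6430) = 39811/3215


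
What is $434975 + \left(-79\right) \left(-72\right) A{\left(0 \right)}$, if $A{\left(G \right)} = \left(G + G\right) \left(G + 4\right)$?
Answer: $434975$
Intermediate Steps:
$A{\left(G \right)} = 2 G \left(4 + G\right)$
$434975 + \left(-79\right) \left(-72\right) A{\left(0 \right)} = 434975 + \left(-79\right) \left(-72\right) 2 \cdot 0 \left(4 + 0\right) = 434975 + 5688 \cdot 2 \cdot 0 \cdot 4 = 434975 + 5688 \cdot 0 = 434975 + 0 = 434975$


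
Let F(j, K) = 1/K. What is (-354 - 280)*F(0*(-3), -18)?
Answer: 317/9 ≈ 35.222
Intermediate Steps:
(-354 - 280)*F(0*(-3), -18) = (-354 - 280)/(-18) = -634*(-1/18) = 317/9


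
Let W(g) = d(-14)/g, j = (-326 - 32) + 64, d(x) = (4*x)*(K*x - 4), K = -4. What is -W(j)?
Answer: -208/21 ≈ -9.9048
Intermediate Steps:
d(x) = 4*x*(-4 - 4*x) (d(x) = (4*x)*(-4*x - 4) = (4*x)*(-4 - 4*x) = 4*x*(-4 - 4*x))
j = -294 (j = -358 + 64 = -294)
W(g) = -2912/g (W(g) = (-16*(-14)*(1 - 14))/g = (-16*(-14)*(-13))/g = -2912/g)
-W(j) = -(-2912)/(-294) = -(-2912)*(-1)/294 = -1*208/21 = -208/21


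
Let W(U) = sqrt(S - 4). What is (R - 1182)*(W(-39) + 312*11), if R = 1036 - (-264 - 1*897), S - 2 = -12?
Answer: 3483480 + 1015*I*sqrt(14) ≈ 3.4835e+6 + 3797.8*I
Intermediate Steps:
S = -10 (S = 2 - 12 = -10)
R = 2197 (R = 1036 - (-264 - 897) = 1036 - 1*(-1161) = 1036 + 1161 = 2197)
W(U) = I*sqrt(14) (W(U) = sqrt(-10 - 4) = sqrt(-14) = I*sqrt(14))
(R - 1182)*(W(-39) + 312*11) = (2197 - 1182)*(I*sqrt(14) + 312*11) = 1015*(I*sqrt(14) + 3432) = 1015*(3432 + I*sqrt(14)) = 3483480 + 1015*I*sqrt(14)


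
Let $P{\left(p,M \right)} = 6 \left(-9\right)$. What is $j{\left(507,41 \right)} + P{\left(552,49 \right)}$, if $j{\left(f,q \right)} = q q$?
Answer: $1627$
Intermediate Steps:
$j{\left(f,q \right)} = q^{2}$
$P{\left(p,M \right)} = -54$
$j{\left(507,41 \right)} + P{\left(552,49 \right)} = 41^{2} - 54 = 1681 - 54 = 1627$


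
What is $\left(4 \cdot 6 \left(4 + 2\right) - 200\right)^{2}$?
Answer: $3136$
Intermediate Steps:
$\left(4 \cdot 6 \left(4 + 2\right) - 200\right)^{2} = \left(24 \cdot 6 - 200\right)^{2} = \left(144 - 200\right)^{2} = \left(-56\right)^{2} = 3136$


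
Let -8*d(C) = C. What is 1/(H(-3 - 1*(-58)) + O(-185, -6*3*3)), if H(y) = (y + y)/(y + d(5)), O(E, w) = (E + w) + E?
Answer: -87/36712 ≈ -0.0023698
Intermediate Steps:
d(C) = -C/8
O(E, w) = w + 2*E
H(y) = 2*y/(-5/8 + y) (H(y) = (y + y)/(y - 1/8*5) = (2*y)/(y - 5/8) = (2*y)/(-5/8 + y) = 2*y/(-5/8 + y))
1/(H(-3 - 1*(-58)) + O(-185, -6*3*3)) = 1/(16*(-3 - 1*(-58))/(-5 + 8*(-3 - 1*(-58))) + (-6*3*3 + 2*(-185))) = 1/(16*(-3 + 58)/(-5 + 8*(-3 + 58)) + (-18*3 - 370)) = 1/(16*55/(-5 + 8*55) + (-54 - 370)) = 1/(16*55/(-5 + 440) - 424) = 1/(16*55/435 - 424) = 1/(16*55*(1/435) - 424) = 1/(176/87 - 424) = 1/(-36712/87) = -87/36712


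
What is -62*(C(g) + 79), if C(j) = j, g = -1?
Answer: -4836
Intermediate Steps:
-62*(C(g) + 79) = -62*(-1 + 79) = -62*78 = -4836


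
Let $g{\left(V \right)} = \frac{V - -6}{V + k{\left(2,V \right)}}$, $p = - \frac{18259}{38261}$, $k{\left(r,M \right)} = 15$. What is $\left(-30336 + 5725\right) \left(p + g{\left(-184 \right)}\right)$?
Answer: $- \frac{91668271757}{6466109} \approx -14177.0$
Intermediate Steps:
$p = - \frac{18259}{38261}$ ($p = \left(-18259\right) \frac{1}{38261} = - \frac{18259}{38261} \approx -0.47722$)
$g{\left(V \right)} = \frac{6 + V}{15 + V}$ ($g{\left(V \right)} = \frac{V - -6}{V + 15} = \frac{V + \left(-27 + 33\right)}{15 + V} = \frac{V + 6}{15 + V} = \frac{6 + V}{15 + V}$)
$\left(-30336 + 5725\right) \left(p + g{\left(-184 \right)}\right) = \left(-30336 + 5725\right) \left(- \frac{18259}{38261} + \frac{6 - 184}{15 - 184}\right) = - 24611 \left(- \frac{18259}{38261} + \frac{1}{-169} \left(-178\right)\right) = - 24611 \left(- \frac{18259}{38261} - - \frac{178}{169}\right) = - 24611 \left(- \frac{18259}{38261} + \frac{178}{169}\right) = \left(-24611\right) \frac{3724687}{6466109} = - \frac{91668271757}{6466109}$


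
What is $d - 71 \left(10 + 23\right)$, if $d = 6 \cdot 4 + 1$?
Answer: $-2318$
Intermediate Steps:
$d = 25$ ($d = 24 + 1 = 25$)
$d - 71 \left(10 + 23\right) = 25 - 71 \left(10 + 23\right) = 25 - 2343 = -2318$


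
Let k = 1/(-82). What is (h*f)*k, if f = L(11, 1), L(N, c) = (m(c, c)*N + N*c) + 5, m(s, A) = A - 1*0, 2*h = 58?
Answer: -783/82 ≈ -9.5488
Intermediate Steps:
h = 29 (h = (1/2)*58 = 29)
m(s, A) = A (m(s, A) = A + 0 = A)
k = -1/82 ≈ -0.012195
L(N, c) = 5 + 2*N*c (L(N, c) = (c*N + N*c) + 5 = (N*c + N*c) + 5 = 2*N*c + 5 = 5 + 2*N*c)
f = 27 (f = 5 + 2*11*1 = 5 + 22 = 27)
(h*f)*k = (29*27)*(-1/82) = 783*(-1/82) = -783/82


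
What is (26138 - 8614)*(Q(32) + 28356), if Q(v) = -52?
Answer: 495999296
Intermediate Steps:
(26138 - 8614)*(Q(32) + 28356) = (26138 - 8614)*(-52 + 28356) = 17524*28304 = 495999296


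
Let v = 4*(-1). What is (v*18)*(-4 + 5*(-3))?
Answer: 1368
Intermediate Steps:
v = -4
(v*18)*(-4 + 5*(-3)) = (-4*18)*(-4 + 5*(-3)) = -72*(-4 - 15) = -72*(-19) = 1368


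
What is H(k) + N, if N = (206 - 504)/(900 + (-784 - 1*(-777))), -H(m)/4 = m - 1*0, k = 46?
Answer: -164610/893 ≈ -184.33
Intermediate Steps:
H(m) = -4*m (H(m) = -4*(m - 1*0) = -4*(m + 0) = -4*m)
N = -298/893 (N = -298/(900 + (-784 + 777)) = -298/(900 - 7) = -298/893 ≈ -0.33371)
H(k) + N = -4*46 - 298/893 = -184 - 298/893 = -164610/893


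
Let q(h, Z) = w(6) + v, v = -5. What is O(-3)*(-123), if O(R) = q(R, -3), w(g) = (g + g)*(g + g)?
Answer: -17097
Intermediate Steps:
w(g) = 4*g**2 (w(g) = (2*g)*(2*g) = 4*g**2)
q(h, Z) = 139 (q(h, Z) = 4*6**2 - 5 = 4*36 - 5 = 144 - 5 = 139)
O(R) = 139
O(-3)*(-123) = 139*(-123) = -17097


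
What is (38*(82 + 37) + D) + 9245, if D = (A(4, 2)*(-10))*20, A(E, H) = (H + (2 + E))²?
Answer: 967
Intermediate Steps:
A(E, H) = (2 + E + H)²
D = -12800 (D = ((2 + 4 + 2)²*(-10))*20 = (8²*(-10))*20 = (64*(-10))*20 = -640*20 = -12800)
(38*(82 + 37) + D) + 9245 = (38*(82 + 37) - 12800) + 9245 = (38*119 - 12800) + 9245 = (4522 - 12800) + 9245 = -8278 + 9245 = 967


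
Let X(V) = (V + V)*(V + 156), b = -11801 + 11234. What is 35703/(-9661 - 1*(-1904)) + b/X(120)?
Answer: -263262771/57091520 ≈ -4.6112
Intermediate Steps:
b = -567
X(V) = 2*V*(156 + V) (X(V) = (2*V)*(156 + V) = 2*V*(156 + V))
35703/(-9661 - 1*(-1904)) + b/X(120) = 35703/(-9661 - 1*(-1904)) - 567*1/(240*(156 + 120)) = 35703/(-9661 + 1904) - 567/(2*120*276) = 35703/(-7757) - 567/66240 = 35703*(-1/7757) - 567*1/66240 = -35703/7757 - 63/7360 = -263262771/57091520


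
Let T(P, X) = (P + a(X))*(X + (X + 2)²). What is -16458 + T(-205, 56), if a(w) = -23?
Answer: -796218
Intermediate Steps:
T(P, X) = (-23 + P)*(X + (2 + X)²) (T(P, X) = (P - 23)*(X + (X + 2)²) = (-23 + P)*(X + (2 + X)²))
-16458 + T(-205, 56) = -16458 + (-23*56 - 23*(2 + 56)² - 205*56 - 205*(2 + 56)²) = -16458 + (-1288 - 23*58² - 11480 - 205*58²) = -16458 + (-1288 - 23*3364 - 11480 - 205*3364) = -16458 + (-1288 - 77372 - 11480 - 689620) = -16458 - 779760 = -796218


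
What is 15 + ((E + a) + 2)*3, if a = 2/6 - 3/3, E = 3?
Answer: 28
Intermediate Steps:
a = -⅔ (a = 2*(⅙) - 3*⅓ = ⅓ - 1 = -⅔ ≈ -0.66667)
15 + ((E + a) + 2)*3 = 15 + ((3 - ⅔) + 2)*3 = 15 + (7/3 + 2)*3 = 15 + (13/3)*3 = 15 + 13 = 28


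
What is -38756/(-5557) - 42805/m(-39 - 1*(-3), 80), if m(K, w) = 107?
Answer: -233720493/594599 ≈ -393.07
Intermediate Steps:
-38756/(-5557) - 42805/m(-39 - 1*(-3), 80) = -38756/(-5557) - 42805/107 = -38756*(-1/5557) - 42805*1/107 = 38756/5557 - 42805/107 = -233720493/594599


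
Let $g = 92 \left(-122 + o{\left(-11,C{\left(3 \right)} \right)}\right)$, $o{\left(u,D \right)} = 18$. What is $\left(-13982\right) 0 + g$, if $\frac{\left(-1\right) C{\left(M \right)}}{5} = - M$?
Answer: $-9568$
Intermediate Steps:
$C{\left(M \right)} = 5 M$ ($C{\left(M \right)} = - 5 \left(- M\right) = 5 M$)
$g = -9568$ ($g = 92 \left(-122 + 18\right) = 92 \left(-104\right) = -9568$)
$\left(-13982\right) 0 + g = \left(-13982\right) 0 - 9568 = 0 - 9568 = -9568$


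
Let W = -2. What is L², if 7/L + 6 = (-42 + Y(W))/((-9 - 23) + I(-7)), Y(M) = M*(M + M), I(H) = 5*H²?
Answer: 2223081/1721344 ≈ 1.2915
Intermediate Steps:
Y(M) = 2*M² (Y(M) = M*(2*M) = 2*M²)
L = -1491/1312 (L = 7/(-6 + (-42 + 2*(-2)²)/((-9 - 23) + 5*(-7)²)) = 7/(-6 + (-42 + 2*4)/(-32 + 5*49)) = 7/(-6 + (-42 + 8)/(-32 + 245)) = 7/(-6 - 34/213) = 7/(-1312/213) = 7*(-213/1312) = -1491/1312 ≈ -1.1364)
L² = (-1491/1312)² = 2223081/1721344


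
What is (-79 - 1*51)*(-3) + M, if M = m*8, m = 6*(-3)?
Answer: 246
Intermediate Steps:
m = -18
M = -144 (M = -18*8 = -144)
(-79 - 1*51)*(-3) + M = (-79 - 1*51)*(-3) - 144 = (-79 - 51)*(-3) - 144 = -130*(-3) - 144 = 390 - 144 = 246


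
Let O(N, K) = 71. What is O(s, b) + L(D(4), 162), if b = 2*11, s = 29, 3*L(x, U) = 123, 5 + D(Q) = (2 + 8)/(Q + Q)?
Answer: 112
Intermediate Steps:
D(Q) = -5 + 5/Q (D(Q) = -5 + (2 + 8)/(Q + Q) = -5 + 10/((2*Q)) = -5 + 10*(1/(2*Q)) = -5 + 5/Q)
L(x, U) = 41 (L(x, U) = (⅓)*123 = 41)
b = 22
O(s, b) + L(D(4), 162) = 71 + 41 = 112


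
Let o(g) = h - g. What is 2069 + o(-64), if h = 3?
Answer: 2136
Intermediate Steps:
o(g) = 3 - g
2069 + o(-64) = 2069 + (3 - 1*(-64)) = 2069 + (3 + 64) = 2069 + 67 = 2136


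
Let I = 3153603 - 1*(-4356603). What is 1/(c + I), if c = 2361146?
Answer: 1/9871352 ≈ 1.0130e-7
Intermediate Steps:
I = 7510206 (I = 3153603 + 4356603 = 7510206)
1/(c + I) = 1/(2361146 + 7510206) = 1/9871352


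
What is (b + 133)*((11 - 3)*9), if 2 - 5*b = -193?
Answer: 12384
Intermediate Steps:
b = 39 (b = 2/5 - 1/5*(-193) = 2/5 + 193/5 = 39)
(b + 133)*((11 - 3)*9) = (39 + 133)*((11 - 3)*9) = 172*(8*9) = 172*72 = 12384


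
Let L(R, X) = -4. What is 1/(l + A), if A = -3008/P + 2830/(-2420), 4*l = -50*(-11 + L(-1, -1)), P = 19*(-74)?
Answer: 85063/16031822 ≈ 0.0053059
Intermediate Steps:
P = -1406
l = 375/2 (l = (-50*(-11 - 4))/4 = (-50*(-15))/4 = (¼)*750 = 375/2 ≈ 187.50)
A = 165019/170126 (A = -3008/(-1406) + 2830/(-2420) = -3008*(-1/1406) + 2830*(-1/2420) = 1504/703 - 283/242 = 165019/170126 ≈ 0.96998)
1/(l + A) = 1/(375/2 + 165019/170126) = 1/(16031822/85063) = 85063/16031822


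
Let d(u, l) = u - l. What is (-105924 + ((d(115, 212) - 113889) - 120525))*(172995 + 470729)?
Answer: -219146179940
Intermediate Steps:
(-105924 + ((d(115, 212) - 113889) - 120525))*(172995 + 470729) = (-105924 + (((115 - 1*212) - 113889) - 120525))*(172995 + 470729) = (-105924 + (((115 - 212) - 113889) - 120525))*643724 = (-105924 + ((-97 - 113889) - 120525))*643724 = (-105924 + (-113986 - 120525))*643724 = (-105924 - 234511)*643724 = -340435*643724 = -219146179940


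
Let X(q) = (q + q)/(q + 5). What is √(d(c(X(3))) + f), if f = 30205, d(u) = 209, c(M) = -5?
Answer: √30414 ≈ 174.40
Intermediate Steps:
X(q) = 2*q/(5 + q) (X(q) = (2*q)/(5 + q) = 2*q/(5 + q))
√(d(c(X(3))) + f) = √(209 + 30205) = √30414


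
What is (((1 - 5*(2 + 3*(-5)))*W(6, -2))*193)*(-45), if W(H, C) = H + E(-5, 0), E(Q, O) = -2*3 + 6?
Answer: -3439260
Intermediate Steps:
E(Q, O) = 0 (E(Q, O) = -6 + 6 = 0)
W(H, C) = H (W(H, C) = H + 0 = H)
(((1 - 5*(2 + 3*(-5)))*W(6, -2))*193)*(-45) = (((1 - 5*(2 + 3*(-5)))*6)*193)*(-45) = (((1 - 5*(2 - 15))*6)*193)*(-45) = (((1 - 5*(-13))*6)*193)*(-45) = (((1 + 65)*6)*193)*(-45) = ((66*6)*193)*(-45) = (396*193)*(-45) = 76428*(-45) = -3439260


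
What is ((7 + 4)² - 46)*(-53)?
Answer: -3975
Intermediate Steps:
((7 + 4)² - 46)*(-53) = (11² - 46)*(-53) = (121 - 46)*(-53) = 75*(-53) = -3975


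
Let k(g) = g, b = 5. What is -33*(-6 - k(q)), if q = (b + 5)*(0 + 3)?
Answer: 1188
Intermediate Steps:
q = 30 (q = (5 + 5)*(0 + 3) = 10*3 = 30)
-33*(-6 - k(q)) = -33*(-6 - 1*30) = -33*(-6 - 30) = -33*(-36) = 1188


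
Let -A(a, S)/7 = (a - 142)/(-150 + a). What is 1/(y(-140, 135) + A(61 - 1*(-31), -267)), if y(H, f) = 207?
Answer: 29/5828 ≈ 0.0049760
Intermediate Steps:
A(a, S) = -7*(-142 + a)/(-150 + a) (A(a, S) = -7*(a - 142)/(-150 + a) = -7*(-142 + a)/(-150 + a))
1/(y(-140, 135) + A(61 - 1*(-31), -267)) = 1/(207 + 7*(142 - (61 - 1*(-31)))/(-150 + (61 - 1*(-31)))) = 1/(207 + 7*(142 - (61 + 31))/(-150 + (61 + 31))) = 1/(207 + 7*(142 - 1*92)/(-150 + 92)) = 1/(207 + 7*(142 - 92)/(-58)) = 1/(207 + 7*(-1/58)*50) = 1/(207 - 175/29) = 1/(5828/29) = 29/5828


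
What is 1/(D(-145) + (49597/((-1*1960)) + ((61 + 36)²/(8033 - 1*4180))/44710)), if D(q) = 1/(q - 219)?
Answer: -438937921240/11108326837921 ≈ -0.039514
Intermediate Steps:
D(q) = 1/(-219 + q)
1/(D(-145) + (49597/((-1*1960)) + ((61 + 36)²/(8033 - 1*4180))/44710)) = 1/(1/(-219 - 145) + (49597/((-1*1960)) + ((61 + 36)²/(8033 - 1*4180))/44710)) = 1/(1/(-364) + (49597/(-1960) + (97²/(8033 - 4180))*(1/44710))) = 1/(-1/364 + (49597*(-1/1960) + (9409/3853)*(1/44710))) = 1/(-1/364 + (-49597/1960 + (9409*(1/3853))*(1/44710))) = 1/(-1/364 + (-49597/1960 + (9409/3853)*(1/44710))) = 1/(-1/364 + (-49597/1960 + 9409/172267630)) = 1/(-1/364 - 854393920347/33764455480) = 1/(-11108326837921/438937921240) = -438937921240/11108326837921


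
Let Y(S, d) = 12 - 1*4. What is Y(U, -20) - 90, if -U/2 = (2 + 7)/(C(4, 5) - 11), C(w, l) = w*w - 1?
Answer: -82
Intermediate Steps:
C(w, l) = -1 + w² (C(w, l) = w² - 1 = -1 + w²)
U = -9/2 (U = -2*(2 + 7)/((-1 + 4²) - 11) = -18/((-1 + 16) - 11) = -18/(15 - 11) = -18/4 = -2*9/4 = -9/2 ≈ -4.5000)
Y(S, d) = 8 (Y(S, d) = 12 - 4 = 8)
Y(U, -20) - 90 = 8 - 90 = -82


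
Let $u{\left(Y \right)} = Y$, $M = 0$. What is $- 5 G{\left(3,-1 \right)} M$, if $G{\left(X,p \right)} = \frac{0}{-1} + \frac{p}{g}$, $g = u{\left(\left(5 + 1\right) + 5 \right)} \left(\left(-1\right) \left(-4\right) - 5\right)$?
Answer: $0$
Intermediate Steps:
$g = -11$ ($g = \left(\left(5 + 1\right) + 5\right) \left(\left(-1\right) \left(-4\right) - 5\right) = \left(6 + 5\right) \left(4 - 5\right) = 11 \left(-1\right) = -11$)
$G{\left(X,p \right)} = - \frac{p}{11}$ ($G{\left(X,p \right)} = \frac{0}{-1} + \frac{p}{-11} = 0 \left(-1\right) + p \left(- \frac{1}{11}\right) = 0 - \frac{p}{11} = - \frac{p}{11}$)
$- 5 G{\left(3,-1 \right)} M = - 5 \left(\left(- \frac{1}{11}\right) \left(-1\right)\right) 0 = \left(-5\right) \frac{1}{11} \cdot 0 = \left(- \frac{5}{11}\right) 0 = 0$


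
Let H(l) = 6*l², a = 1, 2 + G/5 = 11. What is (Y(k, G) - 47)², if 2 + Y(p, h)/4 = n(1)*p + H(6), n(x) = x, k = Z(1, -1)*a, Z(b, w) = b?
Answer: 660969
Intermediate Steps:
G = 45 (G = -10 + 5*11 = -10 + 55 = 45)
k = 1 (k = 1*1 = 1)
Y(p, h) = 856 + 4*p (Y(p, h) = -8 + 4*(1*p + 6*6²) = -8 + 4*(p + 6*36) = -8 + 4*(p + 216) = -8 + 4*(216 + p) = -8 + (864 + 4*p) = 856 + 4*p)
(Y(k, G) - 47)² = ((856 + 4*1) - 47)² = ((856 + 4) - 47)² = (860 - 47)² = 813² = 660969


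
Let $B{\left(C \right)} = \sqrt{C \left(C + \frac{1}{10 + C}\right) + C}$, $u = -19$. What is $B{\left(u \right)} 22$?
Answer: $\frac{22 \sqrt{3097}}{3} \approx 408.1$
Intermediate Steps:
$B{\left(C \right)} = \sqrt{C + C \left(C + \frac{1}{10 + C}\right)}$
$B{\left(u \right)} 22 = \sqrt{- \frac{19 \left(1 + \left(1 - 19\right) \left(10 - 19\right)\right)}{10 - 19}} \cdot 22 = \sqrt{- \frac{19 \left(1 - -162\right)}{-9}} \cdot 22 = \sqrt{\left(-19\right) \left(- \frac{1}{9}\right) \left(1 + 162\right)} 22 = \sqrt{\left(-19\right) \left(- \frac{1}{9}\right) 163} \cdot 22 = \sqrt{\frac{3097}{9}} \cdot 22 = \frac{\sqrt{3097}}{3} \cdot 22 = \frac{22 \sqrt{3097}}{3}$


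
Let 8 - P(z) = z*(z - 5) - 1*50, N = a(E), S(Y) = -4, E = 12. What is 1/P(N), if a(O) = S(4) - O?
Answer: -1/278 ≈ -0.0035971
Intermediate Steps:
a(O) = -4 - O
N = -16 (N = -4 - 1*12 = -4 - 12 = -16)
P(z) = 58 - z*(-5 + z) (P(z) = 8 - (z*(z - 5) - 1*50) = 8 - (z*(-5 + z) - 50) = 8 - (-50 + z*(-5 + z)) = 8 + (50 - z*(-5 + z)) = 58 - z*(-5 + z))
1/P(N) = 1/(58 - 1*(-16)**2 + 5*(-16)) = 1/(58 - 1*256 - 80) = 1/(58 - 256 - 80) = 1/(-278) = -1/278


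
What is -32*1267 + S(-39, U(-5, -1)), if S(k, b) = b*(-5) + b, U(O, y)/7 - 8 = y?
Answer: -40740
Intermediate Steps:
U(O, y) = 56 + 7*y
S(k, b) = -4*b (S(k, b) = -5*b + b = -4*b)
-32*1267 + S(-39, U(-5, -1)) = -32*1267 - 4*(56 + 7*(-1)) = -40544 - 4*(56 - 7) = -40544 - 4*49 = -40544 - 196 = -40740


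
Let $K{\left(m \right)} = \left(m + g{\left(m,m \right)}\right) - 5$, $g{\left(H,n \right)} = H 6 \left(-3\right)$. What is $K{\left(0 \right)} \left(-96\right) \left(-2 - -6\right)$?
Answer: $1920$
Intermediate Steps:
$g{\left(H,n \right)} = - 18 H$ ($g{\left(H,n \right)} = 6 H \left(-3\right) = - 18 H$)
$K{\left(m \right)} = -5 - 17 m$ ($K{\left(m \right)} = \left(m - 18 m\right) - 5 = - 17 m - 5 = -5 - 17 m$)
$K{\left(0 \right)} \left(-96\right) \left(-2 - -6\right) = \left(-5 - 0\right) \left(-96\right) \left(-2 - -6\right) = \left(-5 + 0\right) \left(-96\right) \left(-2 + 6\right) = \left(-5\right) \left(-96\right) 4 = 480 \cdot 4 = 1920$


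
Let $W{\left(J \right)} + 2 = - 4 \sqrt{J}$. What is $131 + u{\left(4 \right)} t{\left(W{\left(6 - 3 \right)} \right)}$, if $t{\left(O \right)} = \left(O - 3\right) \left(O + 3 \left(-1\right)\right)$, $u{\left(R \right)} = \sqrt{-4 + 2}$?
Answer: $131 + i \sqrt{2} \left(5 + 4 \sqrt{3}\right)^{2} \approx 131.0 + 201.22 i$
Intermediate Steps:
$W{\left(J \right)} = -2 - 4 \sqrt{J}$
$u{\left(R \right)} = i \sqrt{2}$ ($u{\left(R \right)} = \sqrt{-2} = i \sqrt{2}$)
$t{\left(O \right)} = \left(-3 + O\right)^{2}$ ($t{\left(O \right)} = \left(-3 + O\right) \left(O - 3\right) = \left(-3 + O\right) \left(-3 + O\right) = \left(-3 + O\right)^{2}$)
$131 + u{\left(4 \right)} t{\left(W{\left(6 - 3 \right)} \right)} = 131 + i \sqrt{2} \left(-3 - \left(2 + 4 \sqrt{6 - 3}\right)\right)^{2} = 131 + i \sqrt{2} \left(-3 - \left(2 + 4 \sqrt{3}\right)\right)^{2} = 131 + i \sqrt{2} \left(-5 - 4 \sqrt{3}\right)^{2}$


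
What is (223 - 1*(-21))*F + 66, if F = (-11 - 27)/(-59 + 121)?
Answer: -2590/31 ≈ -83.548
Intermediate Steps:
F = -19/31 (F = -38/62 = -38*1/62 = -19/31 ≈ -0.61290)
(223 - 1*(-21))*F + 66 = (223 - 1*(-21))*(-19/31) + 66 = (223 + 21)*(-19/31) + 66 = 244*(-19/31) + 66 = -4636/31 + 66 = -2590/31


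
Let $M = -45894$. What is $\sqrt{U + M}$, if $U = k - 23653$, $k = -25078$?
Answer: $5 i \sqrt{3785} \approx 307.61 i$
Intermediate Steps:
$U = -48731$ ($U = -25078 - 23653 = -48731$)
$\sqrt{U + M} = \sqrt{-48731 - 45894} = \sqrt{-94625} = 5 i \sqrt{3785}$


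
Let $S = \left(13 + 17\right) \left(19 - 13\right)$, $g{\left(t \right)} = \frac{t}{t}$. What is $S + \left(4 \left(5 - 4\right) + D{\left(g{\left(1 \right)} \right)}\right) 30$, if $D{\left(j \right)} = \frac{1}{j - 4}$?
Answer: $290$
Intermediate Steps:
$g{\left(t \right)} = 1$
$D{\left(j \right)} = \frac{1}{-4 + j}$
$S = 180$ ($S = 30 \cdot 6 = 180$)
$S + \left(4 \left(5 - 4\right) + D{\left(g{\left(1 \right)} \right)}\right) 30 = 180 + \left(4 \left(5 - 4\right) + \frac{1}{-4 + 1}\right) 30 = 180 + \left(4 \cdot 1 + \frac{1}{-3}\right) 30 = 180 + \left(4 - \frac{1}{3}\right) 30 = 180 + \frac{11}{3} \cdot 30 = 180 + 110 = 290$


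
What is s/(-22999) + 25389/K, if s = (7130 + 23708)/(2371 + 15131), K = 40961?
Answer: 5109266440202/8243984903289 ≈ 0.61976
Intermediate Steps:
s = 15419/8751 (s = 30838/17502 = 30838*(1/17502) = 15419/8751 ≈ 1.7620)
s/(-22999) + 25389/K = (15419/8751)/(-22999) + 25389/40961 = (15419/8751)*(-1/22999) + 25389*(1/40961) = -15419/201264249 + 25389/40961 = 5109266440202/8243984903289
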